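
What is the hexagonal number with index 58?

58·(2·58 − 1) = 58·115 = 6670.

6670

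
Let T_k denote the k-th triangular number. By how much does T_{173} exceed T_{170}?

516

173·174/2 = 15051 and 170·171/2 = 14535.
Difference: 15051 − 14535 = 516.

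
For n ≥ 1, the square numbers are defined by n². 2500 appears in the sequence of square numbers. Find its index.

50

We need n² = 2500, so n = √2500 = 50.
Check: 50² = 2500. ✓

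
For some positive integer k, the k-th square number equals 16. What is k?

We need n² = 16, so n = √16 = 4.
Check: 4² = 16. ✓

4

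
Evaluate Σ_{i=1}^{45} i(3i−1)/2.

Σ i(3i−1)/2 = (3Σi² − Σi) / 2 over i = 1..45.
Σi = 1035 and Σi² = 31395.
(3·31395 − 1·1035) / 2 = 93150/2 = 46575.

46575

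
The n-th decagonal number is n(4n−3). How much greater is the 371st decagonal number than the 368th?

371·(4·371 − 3) = 549451 and 368·(4·368 − 3) = 540592.
Difference: 549451 − 540592 = 8859.

8859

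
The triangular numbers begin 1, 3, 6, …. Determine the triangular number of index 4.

4·5/2 = 20/2 = 10.

10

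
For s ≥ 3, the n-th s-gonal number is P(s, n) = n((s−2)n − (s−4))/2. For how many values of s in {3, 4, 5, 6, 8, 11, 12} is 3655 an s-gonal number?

2

s = 3: P(3, 85) = 3655. ✓
s = 4: P(4, 60) = 3600 and P(4, 61) = 3721; 3655 is not s-gonal.
s = 5: P(5, 49) = 3577 and P(5, 50) = 3725; 3655 is not s-gonal.
s = 6: P(6, 43) = 3655. ✓
s = 8: P(8, 35) = 3605 and P(8, 36) = 3816; 3655 is not s-gonal.
s = 11: P(11, 28) = 3430 and P(11, 29) = 3683; 3655 is not s-gonal.
s = 12: P(12, 27) = 3537 and P(12, 28) = 3808; 3655 is not s-gonal.
Hits: s ∈ {3, 6} → 2.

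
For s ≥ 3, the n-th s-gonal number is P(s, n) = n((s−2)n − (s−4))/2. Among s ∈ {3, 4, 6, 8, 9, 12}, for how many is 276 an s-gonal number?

s = 3: P(3, 23) = 276. ✓
s = 4: P(4, 16) = 256 and P(4, 17) = 289; 276 is not s-gonal.
s = 6: P(6, 12) = 276. ✓
s = 8: P(8, 9) = 225 and P(8, 10) = 280; 276 is not s-gonal.
s = 9: P(9, 9) = 261 and P(9, 10) = 325; 276 is not s-gonal.
s = 12: P(12, 7) = 217 and P(12, 8) = 288; 276 is not s-gonal.
Hits: s ∈ {3, 6} → 2.

2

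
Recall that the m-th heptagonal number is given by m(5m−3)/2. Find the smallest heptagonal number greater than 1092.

1177

Solve n(5n−3)/2 > 1092 for integer n.
The largest n with value ≤ 1092 is 21 (since 1071 ≤ 1092 < 1177), so the first above is n = 22, value 1177.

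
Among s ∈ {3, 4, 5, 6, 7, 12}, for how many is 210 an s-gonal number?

2

s = 3: P(3, 20) = 210. ✓
s = 4: P(4, 14) = 196 and P(4, 15) = 225; 210 is not s-gonal.
s = 5: P(5, 12) = 210. ✓
s = 6: P(6, 10) = 190 and P(6, 11) = 231; 210 is not s-gonal.
s = 7: P(7, 9) = 189 and P(7, 10) = 235; 210 is not s-gonal.
s = 12: P(12, 6) = 156 and P(12, 7) = 217; 210 is not s-gonal.
Hits: s ∈ {3, 5} → 2.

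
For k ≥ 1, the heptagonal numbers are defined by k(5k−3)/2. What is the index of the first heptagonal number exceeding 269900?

Solve n(5n−3)/2 > 269900 for integer n.
The largest n with value ≤ 269900 is 328 (since 268468 ≤ 269900 < 270109), so the first above is n = 329, value 270109.

329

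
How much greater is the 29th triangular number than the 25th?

29·30/2 = 435 and 25·26/2 = 325.
Difference: 435 − 325 = 110.

110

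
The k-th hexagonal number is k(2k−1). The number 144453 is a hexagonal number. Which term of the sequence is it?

Set n(2n−1) = 144453, giving 2n² − n − 144453 = 0.
So n = (1 + 1075) / 4 = 1076/4 = 269.

269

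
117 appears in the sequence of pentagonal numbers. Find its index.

Set n(3n−1)/2 = 117, giving 3n² − n − 234 = 0.
The discriminant is 1 + 24·117 = 2809, and √2809 = 53.
So n = (1 + 53) / 6 = 54/6 = 9.
Check: 9·(3·9 − 1)/2 = 117. ✓

9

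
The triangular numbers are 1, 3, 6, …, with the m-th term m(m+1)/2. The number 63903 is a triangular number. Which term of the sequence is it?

Set n(n+1)/2 = 63903, giving n² + n − 127806 = 0.
The discriminant is 1 + 8·63903 = 511225, and √511225 = 715.
So n = (-1 + 715) / 2 = 714/2 = 357.

357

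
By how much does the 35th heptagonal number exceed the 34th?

171

Consecutive heptagonal numbers differ by 5n − 4: here 5·35 − 4 = 171.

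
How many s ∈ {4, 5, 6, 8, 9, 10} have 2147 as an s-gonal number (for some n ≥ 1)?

s = 4: P(4, 46) = 2116 and P(4, 47) = 2209; 2147 is not s-gonal.
s = 5: P(5, 38) = 2147. ✓
s = 6: P(6, 33) = 2145 and P(6, 34) = 2278; 2147 is not s-gonal.
s = 8: P(8, 27) = 2133 and P(8, 28) = 2296; 2147 is not s-gonal.
s = 9: P(9, 25) = 2125 and P(9, 26) = 2301; 2147 is not s-gonal.
s = 10: P(10, 23) = 2047 and P(10, 24) = 2232; 2147 is not s-gonal.
Hits: s ∈ {5} → 1.

1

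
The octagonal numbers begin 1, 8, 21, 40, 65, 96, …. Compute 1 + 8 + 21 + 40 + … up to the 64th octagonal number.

264160

Σ i(3i−2) = 3Σi² − 2Σi over i = 1..64.
Σi = 2080 and Σi² = 89440.
3·89440 − 2·2080 = 264160.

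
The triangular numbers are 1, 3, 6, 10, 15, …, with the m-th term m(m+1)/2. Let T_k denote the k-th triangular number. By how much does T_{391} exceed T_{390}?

391

Consecutive triangular numbers differ by n: T_{391} − T_{390} = 391.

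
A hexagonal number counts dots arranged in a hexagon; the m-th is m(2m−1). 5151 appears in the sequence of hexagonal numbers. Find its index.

51

Set n(2n−1) = 5151, giving 2n² − n − 5151 = 0.
So n = (1 + 203) / 4 = 204/4 = 51.
Check: 51·(2·51 − 1) = 5151. ✓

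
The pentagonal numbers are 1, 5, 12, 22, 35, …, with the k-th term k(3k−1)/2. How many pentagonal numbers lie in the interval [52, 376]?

The n-th pentagonal number is n(3n−1)/2.
Smallest index with value ≥ 52: n = 7 (giving 70).
Largest index with value ≤ 376: n = 16 (giving 376).
Indices 7 through 16: 10 terms.

10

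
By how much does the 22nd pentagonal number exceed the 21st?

64

Consecutive pentagonal numbers differ by 3n − 2: here 3·22 − 2 = 64.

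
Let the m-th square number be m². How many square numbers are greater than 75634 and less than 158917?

The n-th square number is n².
Smallest index with value > 75634: n = 276 (giving 76176).
Largest index with value < 158917: n = 398 (giving 158404).
Indices 276 through 398: 123 terms.

123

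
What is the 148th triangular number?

11026

148·149/2 = 22052/2 = 11026.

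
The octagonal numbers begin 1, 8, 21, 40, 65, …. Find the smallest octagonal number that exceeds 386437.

388080

Solve n(3n−2) > 386437 for integer n.
The largest n with value ≤ 386437 is 359 (since 385925 ≤ 386437 < 388080), so the first above is n = 360, value 388080.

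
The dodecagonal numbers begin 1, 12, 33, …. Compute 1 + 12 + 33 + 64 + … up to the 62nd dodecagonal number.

Σ i(5i−4) = 5Σi² − 4Σi over i = 1..62.
Σi = 1953 and Σi² = 81375.
5·81375 − 4·1953 = 399063.

399063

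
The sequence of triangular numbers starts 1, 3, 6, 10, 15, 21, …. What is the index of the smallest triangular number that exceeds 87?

Solve n(n+1)/2 > 87 for integer n.
The largest n with value ≤ 87 is 12 (since 78 ≤ 87 < 91), so the first above is n = 13, value 91.

13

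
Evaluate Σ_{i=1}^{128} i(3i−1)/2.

Σ i(3i−1)/2 = (3Σi² − Σi) / 2 over i = 1..128.
Σi = 8256 and Σi² = 707264.
(3·707264 − 1·8256) / 2 = 2113536/2 = 1056768.

1056768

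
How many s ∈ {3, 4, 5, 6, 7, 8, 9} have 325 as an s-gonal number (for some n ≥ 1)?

3

s = 3: P(3, 25) = 325. ✓
s = 4: P(4, 18) = 324 and P(4, 19) = 361; 325 is not s-gonal.
s = 5: P(5, 14) = 287 and P(5, 15) = 330; 325 is not s-gonal.
s = 6: P(6, 13) = 325. ✓
s = 7: P(7, 11) = 286 and P(7, 12) = 342; 325 is not s-gonal.
s = 8: P(8, 10) = 280 and P(8, 11) = 341; 325 is not s-gonal.
s = 9: P(9, 10) = 325. ✓
Hits: s ∈ {3, 6, 9} → 3.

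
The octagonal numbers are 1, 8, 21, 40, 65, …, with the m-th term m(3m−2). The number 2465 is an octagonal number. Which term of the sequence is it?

29

Set n(3n−2) = 2465, giving 3n² − 2n − 2465 = 0.
The discriminant is 4 + 12·2465 = 29584, and √29584 = 172.
So n = (2 + 172) / 6 = 174/6 = 29.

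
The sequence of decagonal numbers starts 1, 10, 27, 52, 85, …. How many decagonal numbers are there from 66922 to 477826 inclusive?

217

The n-th decagonal number is n(4n−3).
Smallest index with value ≥ 66922: n = 130 (giving 67210).
Largest index with value ≤ 477826: n = 346 (giving 477826).
Indices 130 through 346: 217 terms.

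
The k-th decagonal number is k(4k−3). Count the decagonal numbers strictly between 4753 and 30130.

The n-th decagonal number is n(4n−3).
Smallest index with value > 4753: n = 35 (giving 4795).
Largest index with value < 30130: n = 87 (giving 30015).
Indices 35 through 87: 53 terms.

53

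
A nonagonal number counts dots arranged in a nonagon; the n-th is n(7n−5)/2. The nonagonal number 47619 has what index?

Set n(7n−5)/2 = 47619, giving 7n² − 5n − 95238 = 0.
The discriminant is 25 + 56·47619 = 2666689, and √2666689 = 1633.
So n = (5 + 1633) / 14 = 1638/14 = 117.
Check: 117·(7·117 − 5)/2 = 47619. ✓

117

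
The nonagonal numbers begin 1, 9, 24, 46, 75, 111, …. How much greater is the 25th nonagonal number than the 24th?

Consecutive nonagonal numbers differ by 7n − 6: here 7·25 − 6 = 169.

169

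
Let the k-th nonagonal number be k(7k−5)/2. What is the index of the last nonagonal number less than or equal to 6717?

44

Solve n(7n−5)/2 ≤ 6717 for integer n.
n = 44 gives 6666 ≤ 6717, while n = 45 gives 6975 > 6717; so the answer is index 44.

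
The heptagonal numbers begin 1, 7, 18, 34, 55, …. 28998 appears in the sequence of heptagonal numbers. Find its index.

Set n(5n−3)/2 = 28998, giving 5n² − 3n − 57996 = 0.
So n = (3 + 1077) / 10 = 1080/10 = 108.
Check: 108·(5·108 − 3)/2 = 28998. ✓

108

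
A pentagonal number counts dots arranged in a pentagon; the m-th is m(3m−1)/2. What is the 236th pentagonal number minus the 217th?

236·(3·236 − 1)/2 = 83426 and 217·(3·217 − 1)/2 = 70525.
Difference: 83426 − 70525 = 12901.

12901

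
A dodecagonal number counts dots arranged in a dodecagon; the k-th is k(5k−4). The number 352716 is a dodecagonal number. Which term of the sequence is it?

266

Set n(5n−4) = 352716, giving 5n² − 4n − 352716 = 0.
So n = (4 + 2656) / 10 = 2660/10 = 266.
Check: 266·(5·266 − 4) = 352716. ✓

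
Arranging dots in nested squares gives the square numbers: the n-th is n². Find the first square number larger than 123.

Solve n² > 123 for integer n.
The largest n with value ≤ 123 is 11 (since 121 ≤ 123 < 144), so the first above is n = 12, value 144.

144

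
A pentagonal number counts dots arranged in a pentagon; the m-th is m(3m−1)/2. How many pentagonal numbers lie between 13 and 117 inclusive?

The n-th pentagonal number is n(3n−1)/2.
Smallest index with value ≥ 13: n = 4 (giving 22).
Largest index with value ≤ 117: n = 9 (giving 117).
Indices 4 through 9: 6 terms.

6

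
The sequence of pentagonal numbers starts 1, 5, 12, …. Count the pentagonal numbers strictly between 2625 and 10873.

The n-th pentagonal number is n(3n−1)/2.
Smallest index with value > 2625: n = 43 (giving 2752).
Largest index with value < 10873: n = 85 (giving 10795).
Indices 43 through 85: 43 terms.

43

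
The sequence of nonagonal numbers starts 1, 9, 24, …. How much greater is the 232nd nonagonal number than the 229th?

232·(7·232 − 5)/2 = 187804 and 229·(7·229 − 5)/2 = 182971.
Difference: 187804 − 182971 = 4833.

4833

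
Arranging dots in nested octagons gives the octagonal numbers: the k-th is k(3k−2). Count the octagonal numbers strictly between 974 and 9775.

39

The n-th octagonal number is n(3n−2).
Smallest index with value > 974: n = 19 (giving 1045).
Largest index with value < 9775: n = 57 (giving 9633).
Indices 19 through 57: 39 terms.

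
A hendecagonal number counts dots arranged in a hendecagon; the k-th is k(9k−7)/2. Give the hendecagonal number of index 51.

11526

The 51st hendecagonal number is n(9n−7)/2 with n = 51.
51·(9·51 − 7)/2 = 51·452/2 = 51·226 = 11526.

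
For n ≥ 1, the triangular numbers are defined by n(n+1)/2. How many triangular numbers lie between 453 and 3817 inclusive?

57

The n-th triangular number is n(n+1)/2.
Smallest index with value ≥ 453: n = 30 (giving 465).
Largest index with value ≤ 3817: n = 86 (giving 3741).
Indices 30 through 86: 57 terms.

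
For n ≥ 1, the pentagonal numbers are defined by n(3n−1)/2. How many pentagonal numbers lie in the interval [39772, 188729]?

The n-th pentagonal number is n(3n−1)/2.
Smallest index with value ≥ 39772: n = 163 (giving 39772).
Largest index with value ≤ 188729: n = 354 (giving 187797).
Indices 163 through 354: 192 terms.

192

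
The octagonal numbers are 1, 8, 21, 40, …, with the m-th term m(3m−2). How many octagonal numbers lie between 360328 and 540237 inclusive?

78

The n-th octagonal number is n(3n−2).
Smallest index with value ≥ 360328: n = 347 (giving 360533).
Largest index with value ≤ 540237: n = 424 (giving 538480).
Indices 347 through 424: 78 terms.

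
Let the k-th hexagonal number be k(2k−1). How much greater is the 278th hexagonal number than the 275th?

278·(2·278 − 1) = 154290 and 275·(2·275 − 1) = 150975.
Difference: 154290 − 150975 = 3315.

3315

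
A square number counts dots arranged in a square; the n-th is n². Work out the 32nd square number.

1024

32² = 1024.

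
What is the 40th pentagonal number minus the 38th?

40·(3·40 − 1)/2 = 2380 and 38·(3·38 − 1)/2 = 2147.
Difference: 2380 − 2147 = 233.

233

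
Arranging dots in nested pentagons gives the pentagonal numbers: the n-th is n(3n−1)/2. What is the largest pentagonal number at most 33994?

33675

Solve n(3n−1)/2 ≤ 33994 for integer n.
n = 150 gives 33675 ≤ 33994, while n = 151 gives 34126 > 33994; so the answer is 33675.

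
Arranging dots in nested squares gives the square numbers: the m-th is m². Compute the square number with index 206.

42436

The 206th square number is n² with n = 206.
206² = 42436.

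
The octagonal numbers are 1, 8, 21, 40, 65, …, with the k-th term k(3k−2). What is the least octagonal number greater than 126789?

126896

Solve n(3n−2) > 126789 for integer n.
The largest n with value ≤ 126789 is 205 (since 125665 ≤ 126789 < 126896), so the first above is n = 206, value 126896.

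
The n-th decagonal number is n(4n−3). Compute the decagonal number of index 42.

6930

The 42nd decagonal number is n(4n−3) with n = 42.
42·(4·42 − 3) = 42·165 = 6930.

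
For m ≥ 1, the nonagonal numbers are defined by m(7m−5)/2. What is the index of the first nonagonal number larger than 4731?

38

Solve n(7n−5)/2 > 4731 for integer n.
The largest n with value ≤ 4731 is 37 (since 4699 ≤ 4731 < 4959), so the first above is n = 38, value 4959.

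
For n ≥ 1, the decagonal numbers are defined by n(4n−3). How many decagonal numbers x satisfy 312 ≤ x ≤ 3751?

22

The n-th decagonal number is n(4n−3).
Smallest index with value ≥ 312: n = 10 (giving 370).
Largest index with value ≤ 3751: n = 31 (giving 3751).
Indices 10 through 31: 22 terms.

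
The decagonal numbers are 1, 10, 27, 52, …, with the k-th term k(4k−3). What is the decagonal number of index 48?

9072

48·(4·48 − 3) = 48·189 = 9072.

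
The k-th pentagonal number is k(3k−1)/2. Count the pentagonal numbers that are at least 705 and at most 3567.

The n-th pentagonal number is n(3n−1)/2.
Smallest index with value ≥ 705: n = 22 (giving 715).
Largest index with value ≤ 3567: n = 48 (giving 3432).
Indices 22 through 48: 27 terms.

27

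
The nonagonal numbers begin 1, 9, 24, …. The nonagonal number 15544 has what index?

Set n(7n−5)/2 = 15544, giving 7n² − 5n − 31088 = 0.
So n = (5 + 933) / 14 = 938/14 = 67.
Check: 67·(7·67 − 5)/2 = 15544. ✓

67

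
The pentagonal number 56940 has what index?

195

Set n(3n−1)/2 = 56940, giving 3n² − n − 113880 = 0.
The discriminant is 1 + 24·56940 = 1366561, and √1366561 = 1169.
So n = (1 + 1169) / 6 = 1170/6 = 195.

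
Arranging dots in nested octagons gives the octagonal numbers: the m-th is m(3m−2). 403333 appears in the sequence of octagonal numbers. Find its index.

367

Set n(3n−2) = 403333, giving 3n² − 2n − 403333 = 0.
The discriminant is 4 + 12·403333 = 4840000, and √4840000 = 2200.
So n = (2 + 2200) / 6 = 2202/6 = 367.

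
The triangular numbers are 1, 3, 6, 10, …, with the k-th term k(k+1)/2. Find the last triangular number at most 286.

276

Solve n(n+1)/2 ≤ 286 for integer n.
n = 23 gives 276 ≤ 286, while n = 24 gives 300 > 286; so the answer is 276.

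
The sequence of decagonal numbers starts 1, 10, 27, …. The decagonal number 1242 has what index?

18

Set n(4n−3) = 1242, giving 4n² − 3n − 1242 = 0.
The discriminant is 9 + 16·1242 = 19881, and √19881 = 141.
So n = (3 + 141) / 8 = 144/8 = 18.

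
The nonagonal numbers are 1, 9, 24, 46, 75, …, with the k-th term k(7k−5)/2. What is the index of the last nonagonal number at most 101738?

Solve n(7n−5)/2 ≤ 101738 for integer n.
n = 170 gives 100725 ≤ 101738, while n = 171 gives 101916 > 101738; so the answer is index 170.

170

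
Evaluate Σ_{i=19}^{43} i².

Σ_{i=19}^{43} i² = 27434 − 2109 = 25325.

25325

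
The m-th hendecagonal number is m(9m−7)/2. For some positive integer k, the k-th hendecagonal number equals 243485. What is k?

233

Set n(9n−7)/2 = 243485, giving 9n² − 7n − 486970 = 0.
So n = (7 + 4187) / 18 = 4194/18 = 233.
Check: 233·(9·233 − 7)/2 = 243485. ✓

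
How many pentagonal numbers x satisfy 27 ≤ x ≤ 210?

8

The n-th pentagonal number is n(3n−1)/2.
Smallest index with value ≥ 27: n = 5 (giving 35).
Largest index with value ≤ 210: n = 12 (giving 210).
Indices 5 through 12: 8 terms.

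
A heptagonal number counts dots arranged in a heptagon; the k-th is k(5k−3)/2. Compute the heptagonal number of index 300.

The 300th heptagonal number is n(5n−3)/2 with n = 300.
300·(5·300 − 3)/2 = 300·1497/2 = 224550.

224550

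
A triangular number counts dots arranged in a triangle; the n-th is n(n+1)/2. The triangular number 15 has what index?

Set n(n+1)/2 = 15, giving n² + n − 30 = 0.
So n = (-1 + 11) / 2 = 10/2 = 5.
Check: 5·6/2 = 15. ✓

5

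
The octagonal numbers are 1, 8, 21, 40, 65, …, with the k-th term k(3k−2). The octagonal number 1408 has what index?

Set n(3n−2) = 1408, giving 3n² − 2n − 1408 = 0.
The discriminant is 4 + 12·1408 = 16900, and √16900 = 130.
So n = (2 + 130) / 6 = 132/6 = 22.

22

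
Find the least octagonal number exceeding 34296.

34776

Solve n(3n−2) > 34296 for integer n.
The largest n with value ≤ 34296 is 107 (since 34133 ≤ 34296 < 34776), so the first above is n = 108, value 34776.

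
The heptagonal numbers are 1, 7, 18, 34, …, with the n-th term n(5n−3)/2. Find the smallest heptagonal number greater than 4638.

4774

Solve n(5n−3)/2 > 4638 for integer n.
The largest n with value ≤ 4638 is 43 (since 4558 ≤ 4638 < 4774), so the first above is n = 44, value 4774.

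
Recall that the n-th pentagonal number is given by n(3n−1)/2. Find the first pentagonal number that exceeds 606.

Solve n(3n−1)/2 > 606 for integer n.
The largest n with value ≤ 606 is 20 (since 590 ≤ 606 < 651), so the first above is n = 21, value 651.

651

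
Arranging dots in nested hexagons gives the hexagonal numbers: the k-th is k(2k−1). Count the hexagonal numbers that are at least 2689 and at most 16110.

54

The n-th hexagonal number is n(2n−1).
Smallest index with value ≥ 2689: n = 37 (giving 2701).
Largest index with value ≤ 16110: n = 90 (giving 16110).
Indices 37 through 90: 54 terms.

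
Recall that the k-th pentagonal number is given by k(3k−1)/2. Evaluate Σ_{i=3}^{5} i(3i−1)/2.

Σ i(3i−1)/2 = (3Σi² − Σi) / 2 over i = 3..5.
Σi = 15 − 3 = 12 and Σi² = 55 − 5 = 50.
(3·50 − 1·12) / 2 = 138/2 = 69.

69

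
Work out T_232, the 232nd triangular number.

The 232nd triangular number is n(n+1)/2 with n = 232.
232·233/2 = 54056/2 = 27028.

27028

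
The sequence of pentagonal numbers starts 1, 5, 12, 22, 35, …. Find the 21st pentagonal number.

651

The 21st pentagonal number is n(3n−1)/2 with n = 21.
21·(3·21 − 1)/2 = 21·62/2 = 21·31 = 651.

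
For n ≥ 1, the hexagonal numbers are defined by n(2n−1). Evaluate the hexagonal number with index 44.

3828

44·(2·44 − 1) = 44·87 = 3828.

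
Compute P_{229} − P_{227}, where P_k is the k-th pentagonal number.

1367

229·(3·229 − 1)/2 = 78547 and 227·(3·227 − 1)/2 = 77180.
Difference: 78547 − 77180 = 1367.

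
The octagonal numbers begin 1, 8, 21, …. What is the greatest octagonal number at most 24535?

24120

Solve n(3n−2) ≤ 24535 for integer n.
n = 90 gives 24120 ≤ 24535, while n = 91 gives 24661 > 24535; so the answer is 24120.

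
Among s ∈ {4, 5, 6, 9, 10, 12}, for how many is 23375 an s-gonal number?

1

s = 4: P(4, 152) = 23104 and P(4, 153) = 23409; 23375 is not s-gonal.
s = 5: P(5, 125) = 23375. ✓
s = 6: P(6, 108) = 23220 and P(6, 109) = 23653; 23375 is not s-gonal.
s = 9: P(9, 82) = 23329 and P(9, 83) = 23904; 23375 is not s-gonal.
s = 10: P(10, 76) = 22876 and P(10, 77) = 23485; 23375 is not s-gonal.
s = 12: P(12, 68) = 22848 and P(12, 69) = 23529; 23375 is not s-gonal.
Hits: s ∈ {5} → 1.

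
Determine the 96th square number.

9216

96² = 9216.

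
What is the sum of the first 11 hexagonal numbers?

946

Σ i(2i−1) = 2Σi² − Σi over i = 1..11.
Σi = 66 and Σi² = 506.
2·506 − 1·66 = 946.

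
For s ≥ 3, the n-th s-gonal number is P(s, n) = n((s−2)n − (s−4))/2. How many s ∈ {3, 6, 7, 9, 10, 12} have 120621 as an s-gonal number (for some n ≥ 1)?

1

s = 3: P(3, 490) = 120295 and P(3, 491) = 120786; 120621 is not s-gonal.
s = 6: P(6, 245) = 119805 and P(6, 246) = 120786; 120621 is not s-gonal.
s = 7: P(7, 219) = 119574 and P(7, 220) = 120670; 120621 is not s-gonal.
s = 9: P(9, 186) = 120621. ✓
s = 10: P(10, 174) = 120582 and P(10, 175) = 121975; 120621 is not s-gonal.
s = 12: P(12, 155) = 119505 and P(12, 156) = 121056; 120621 is not s-gonal.
Hits: s ∈ {9} → 1.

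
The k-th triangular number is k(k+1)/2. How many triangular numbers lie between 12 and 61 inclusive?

The n-th triangular number is n(n+1)/2.
Smallest index with value ≥ 12: n = 5 (giving 15).
Largest index with value ≤ 61: n = 10 (giving 55).
Indices 5 through 10: 6 terms.

6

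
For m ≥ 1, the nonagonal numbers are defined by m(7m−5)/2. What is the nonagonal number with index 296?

The 296th nonagonal number is n(7n−5)/2 with n = 296.
296·(7·296 − 5)/2 = 296·2067/2 = 305916.

305916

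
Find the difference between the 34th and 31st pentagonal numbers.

34·(3·34 − 1)/2 = 1717 and 31·(3·31 − 1)/2 = 1426.
Difference: 1717 − 1426 = 291.

291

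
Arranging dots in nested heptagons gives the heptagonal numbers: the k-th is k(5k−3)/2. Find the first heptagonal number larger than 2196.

2205

Solve n(5n−3)/2 > 2196 for integer n.
The largest n with value ≤ 2196 is 29 (since 2059 ≤ 2196 < 2205), so the first above is n = 30, value 2205.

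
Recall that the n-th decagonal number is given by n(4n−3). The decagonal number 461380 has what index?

340

Set n(4n−3) = 461380, giving 4n² − 3n − 461380 = 0.
So n = (3 + 2717) / 8 = 2720/8 = 340.
Check: 340·(4·340 − 3) = 461380. ✓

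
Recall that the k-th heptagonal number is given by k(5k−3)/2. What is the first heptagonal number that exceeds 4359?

Solve n(5n−3)/2 > 4359 for integer n.
The largest n with value ≤ 4359 is 42 (since 4347 ≤ 4359 < 4558), so the first above is n = 43, value 4558.

4558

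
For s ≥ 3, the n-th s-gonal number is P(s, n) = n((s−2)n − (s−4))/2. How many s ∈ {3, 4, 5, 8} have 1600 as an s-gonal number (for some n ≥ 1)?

s = 3: P(3, 56) = 1596 and P(3, 57) = 1653; 1600 is not s-gonal.
s = 4: P(4, 40) = 1600. ✓
s = 5: P(5, 32) = 1520 and P(5, 33) = 1617; 1600 is not s-gonal.
s = 8: P(8, 23) = 1541 and P(8, 24) = 1680; 1600 is not s-gonal.
Hits: s ∈ {4} → 1.

1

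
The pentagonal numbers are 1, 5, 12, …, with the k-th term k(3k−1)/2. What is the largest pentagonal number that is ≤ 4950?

Solve n(3n−1)/2 ≤ 4950 for integer n.
n = 57 gives 4845 ≤ 4950, while n = 58 gives 5017 > 4950; so the answer is 4845.

4845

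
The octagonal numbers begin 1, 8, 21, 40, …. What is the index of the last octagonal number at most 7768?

Solve n(3n−2) ≤ 7768 for integer n.
n = 51 gives 7701 ≤ 7768, while n = 52 gives 8008 > 7768; so the answer is index 51.

51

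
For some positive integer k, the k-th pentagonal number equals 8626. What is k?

Set n(3n−1)/2 = 8626, giving 3n² − n − 17252 = 0.
The discriminant is 1 + 24·8626 = 207025, and √207025 = 455.
So n = (1 + 455) / 6 = 456/6 = 76.

76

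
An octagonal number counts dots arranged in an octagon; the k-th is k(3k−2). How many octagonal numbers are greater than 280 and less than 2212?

The n-th octagonal number is n(3n−2).
Smallest index with value > 280: n = 11 (giving 341).
Largest index with value < 2212: n = 27 (giving 2133).
Indices 11 through 27: 17 terms.

17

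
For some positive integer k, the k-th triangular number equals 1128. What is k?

47

Set n(n+1)/2 = 1128, giving n² + n − 2256 = 0.
The discriminant is 1 + 8·1128 = 9025, and √9025 = 95.
So n = (-1 + 95) / 2 = 94/2 = 47.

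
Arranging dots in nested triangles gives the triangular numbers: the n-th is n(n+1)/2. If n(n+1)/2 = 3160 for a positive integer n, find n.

Set n(n+1)/2 = 3160, giving n² + n − 6320 = 0.
The discriminant is 1 + 8·3160 = 25281, and √25281 = 159.
So n = (-1 + 159) / 2 = 158/2 = 79.

79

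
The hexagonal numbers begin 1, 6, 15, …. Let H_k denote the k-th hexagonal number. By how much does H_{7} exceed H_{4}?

63

7·(2·7 − 1) = 91 and 4·(2·4 − 1) = 28.
Difference: 91 − 28 = 63.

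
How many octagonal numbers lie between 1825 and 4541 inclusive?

15

The n-th octagonal number is n(3n−2).
Smallest index with value ≥ 1825: n = 25 (giving 1825).
Largest index with value ≤ 4541: n = 39 (giving 4485).
Indices 25 through 39: 15 terms.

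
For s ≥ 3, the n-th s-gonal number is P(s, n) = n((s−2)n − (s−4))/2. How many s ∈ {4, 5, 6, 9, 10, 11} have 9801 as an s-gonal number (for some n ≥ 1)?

2

s = 4: P(4, 99) = 9801. ✓
s = 5: P(5, 81) = 9801. ✓
s = 6: P(6, 70) = 9730 and P(6, 71) = 10011; 9801 is not s-gonal.
s = 9: P(9, 53) = 9699 and P(9, 54) = 10071; 9801 is not s-gonal.
s = 10: P(10, 49) = 9457 and P(10, 50) = 9850; 9801 is not s-gonal.
s = 11: P(11, 47) = 9776 and P(11, 48) = 10200; 9801 is not s-gonal.
Hits: s ∈ {4, 5} → 2.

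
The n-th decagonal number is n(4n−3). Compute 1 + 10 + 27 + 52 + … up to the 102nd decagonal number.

1420061

Σ i(4i−3) = 4Σi² − 3Σi over i = 1..102.
Σi = 5253 and Σi² = 358955.
4·358955 − 3·5253 = 1420061.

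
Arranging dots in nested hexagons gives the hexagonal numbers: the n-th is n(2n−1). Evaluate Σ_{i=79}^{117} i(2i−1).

Σ i(2i−1) = 2Σi² − Σi over i = 79..117.
Σi = 6903 − 3081 = 3822 and Σi² = 540735 − 161239 = 379496.
2·379496 − 1·3822 = 755170.

755170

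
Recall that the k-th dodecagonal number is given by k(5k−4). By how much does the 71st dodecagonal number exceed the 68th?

71·(5·71 − 4) = 24921 and 68·(5·68 − 4) = 22848.
Difference: 24921 − 22848 = 2073.

2073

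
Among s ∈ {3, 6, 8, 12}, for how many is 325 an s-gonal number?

s = 3: P(3, 25) = 325. ✓
s = 6: P(6, 13) = 325. ✓
s = 8: P(8, 10) = 280 and P(8, 11) = 341; 325 is not s-gonal.
s = 12: P(12, 8) = 288 and P(12, 9) = 369; 325 is not s-gonal.
Hits: s ∈ {3, 6} → 2.

2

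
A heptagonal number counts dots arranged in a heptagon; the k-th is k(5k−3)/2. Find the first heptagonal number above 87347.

88078

Solve n(5n−3)/2 > 87347 for integer n.
The largest n with value ≤ 87347 is 187 (since 87142 ≤ 87347 < 88078), so the first above is n = 188, value 88078.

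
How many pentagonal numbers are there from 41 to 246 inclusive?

The n-th pentagonal number is n(3n−1)/2.
Smallest index with value ≥ 41: n = 6 (giving 51).
Largest index with value ≤ 246: n = 12 (giving 210).
Indices 6 through 12: 7 terms.

7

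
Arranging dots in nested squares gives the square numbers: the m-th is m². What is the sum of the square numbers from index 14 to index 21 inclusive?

Σ_{i=14}^{21} i² = 3311 − 819 = 2492.

2492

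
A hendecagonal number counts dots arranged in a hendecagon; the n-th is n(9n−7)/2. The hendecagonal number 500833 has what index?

334

Set n(9n−7)/2 = 500833, giving 9n² − 7n − 1001666 = 0.
The discriminant is 49 + 72·500833 = 36060025, and √36060025 = 6005.
So n = (7 + 6005) / 18 = 6012/18 = 334.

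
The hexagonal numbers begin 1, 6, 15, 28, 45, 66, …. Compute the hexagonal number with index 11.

231

The 11th hexagonal number is n(2n−1) with n = 11.
11·(2·11 − 1) = 11·21 = 231.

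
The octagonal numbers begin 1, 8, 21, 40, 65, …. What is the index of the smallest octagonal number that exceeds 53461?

Solve n(3n−2) > 53461 for integer n.
The largest n with value ≤ 53461 is 133 (since 52801 ≤ 53461 < 53600), so the first above is n = 134, value 53600.

134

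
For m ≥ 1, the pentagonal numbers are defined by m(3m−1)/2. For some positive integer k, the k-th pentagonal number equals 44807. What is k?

Set n(3n−1)/2 = 44807, giving 3n² − n − 89614 = 0.
The discriminant is 1 + 24·44807 = 1075369, and √1075369 = 1037.
So n = (1 + 1037) / 6 = 1038/6 = 173.

173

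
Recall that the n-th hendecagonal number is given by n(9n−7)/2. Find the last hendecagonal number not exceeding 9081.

Solve n(9n−7)/2 ≤ 9081 for integer n.
n = 45 gives 8955 ≤ 9081, while n = 46 gives 9361 > 9081; so the answer is 8955.

8955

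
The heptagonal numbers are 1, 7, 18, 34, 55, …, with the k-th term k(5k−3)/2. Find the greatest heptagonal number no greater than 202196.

Solve n(5n−3)/2 ≤ 202196 for integer n.
n = 284 gives 201214 ≤ 202196, while n = 285 gives 202635 > 202196; so the answer is 201214.

201214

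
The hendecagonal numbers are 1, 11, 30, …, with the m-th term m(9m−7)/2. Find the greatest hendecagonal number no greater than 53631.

53083

Solve n(9n−7)/2 ≤ 53631 for integer n.
n = 109 gives 53083 ≤ 53631, while n = 110 gives 54065 > 53631; so the answer is 53083.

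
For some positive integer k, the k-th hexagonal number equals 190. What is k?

Set n(2n−1) = 190, giving 2n² − n − 190 = 0.
The discriminant is 1 + 8·190 = 1521, and √1521 = 39.
So n = (1 + 39) / 4 = 40/4 = 10.

10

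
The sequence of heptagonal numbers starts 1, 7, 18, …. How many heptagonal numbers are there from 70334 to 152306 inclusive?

The n-th heptagonal number is n(5n−3)/2.
Smallest index with value ≥ 70334: n = 169 (giving 71149).
Largest index with value ≤ 152306: n = 247 (giving 152152).
Indices 169 through 247: 79 terms.

79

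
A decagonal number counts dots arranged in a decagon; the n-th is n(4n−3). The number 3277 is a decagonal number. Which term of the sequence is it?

Set n(4n−3) = 3277, giving 4n² − 3n − 3277 = 0.
The discriminant is 9 + 16·3277 = 52441, and √52441 = 229.
So n = (3 + 229) / 8 = 232/8 = 29.

29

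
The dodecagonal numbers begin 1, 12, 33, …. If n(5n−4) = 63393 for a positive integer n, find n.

Set n(5n−4) = 63393, giving 5n² − 4n − 63393 = 0.
So n = (4 + 1126) / 10 = 1130/10 = 113.
Check: 113·(5·113 − 4) = 63393. ✓

113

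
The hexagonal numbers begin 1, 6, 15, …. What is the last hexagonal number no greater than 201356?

Solve n(2n−1) ≤ 201356 for integer n.
n = 317 gives 200661 ≤ 201356, while n = 318 gives 201930 > 201356; so the answer is 200661.

200661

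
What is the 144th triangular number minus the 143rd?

Consecutive triangular numbers differ by n: T_{144} − T_{143} = 144.

144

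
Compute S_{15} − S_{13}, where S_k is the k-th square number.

15² = 225 and 13² = 169.
Difference: 225 − 169 = 56.

56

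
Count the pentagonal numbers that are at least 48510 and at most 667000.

The n-th pentagonal number is n(3n−1)/2.
Smallest index with value ≥ 48510: n = 180 (giving 48510).
Largest index with value ≤ 667000: n = 667 (giving 667000).
Indices 180 through 667: 488 terms.

488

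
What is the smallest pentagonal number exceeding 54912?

55200

Solve n(3n−1)/2 > 54912 for integer n.
The largest n with value ≤ 54912 is 191 (since 54626 ≤ 54912 < 55200), so the first above is n = 192, value 55200.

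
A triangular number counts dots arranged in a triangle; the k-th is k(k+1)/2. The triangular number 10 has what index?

4

Set n(n+1)/2 = 10, giving n² + n − 20 = 0.
The discriminant is 1 + 8·10 = 81, and √81 = 9.
So n = (-1 + 9) / 2 = 8/2 = 4.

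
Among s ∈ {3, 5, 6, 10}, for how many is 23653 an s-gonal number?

2

s = 3: P(3, 217) = 23653. ✓
s = 5: P(5, 125) = 23375 and P(5, 126) = 23751; 23653 is not s-gonal.
s = 6: P(6, 109) = 23653. ✓
s = 10: P(10, 77) = 23485 and P(10, 78) = 24102; 23653 is not s-gonal.
Hits: s ∈ {3, 6} → 2.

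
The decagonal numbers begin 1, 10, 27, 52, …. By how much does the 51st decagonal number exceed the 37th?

51·(4·51 − 3) = 10251 and 37·(4·37 − 3) = 5365.
Difference: 10251 − 5365 = 4886.

4886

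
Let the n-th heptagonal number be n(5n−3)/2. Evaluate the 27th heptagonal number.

1782

27·(5·27 − 3)/2 = 27·132/2 = 27·66 = 1782.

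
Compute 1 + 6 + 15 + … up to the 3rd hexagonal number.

22

Σ i(2i−1) = 2Σi² − Σi over i = 1..3.
Σi = 6 and Σi² = 14.
2·14 − 1·6 = 22.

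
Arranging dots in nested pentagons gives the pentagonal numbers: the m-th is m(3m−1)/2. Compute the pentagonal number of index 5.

35

5·(3·5 − 1)/2 = 5·14/2 = 5·7 = 35.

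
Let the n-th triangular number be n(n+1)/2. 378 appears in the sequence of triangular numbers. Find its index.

27

Set n(n+1)/2 = 378, giving n² + n − 756 = 0.
The discriminant is 1 + 8·378 = 3025, and √3025 = 55.
So n = (-1 + 55) / 2 = 54/2 = 27.
Check: 27·28/2 = 378. ✓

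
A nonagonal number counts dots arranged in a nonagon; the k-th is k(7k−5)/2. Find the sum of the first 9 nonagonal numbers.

Σ i(7i−5)/2 = (7Σi² − 5Σi) / 2 over i = 1..9.
Σi = 45 and Σi² = 285.
(7·285 − 5·45) / 2 = 1770/2 = 885.

885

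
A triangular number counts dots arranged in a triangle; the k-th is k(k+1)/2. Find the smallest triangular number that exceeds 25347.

25425

Solve n(n+1)/2 > 25347 for integer n.
The largest n with value ≤ 25347 is 224 (since 25200 ≤ 25347 < 25425), so the first above is n = 225, value 25425.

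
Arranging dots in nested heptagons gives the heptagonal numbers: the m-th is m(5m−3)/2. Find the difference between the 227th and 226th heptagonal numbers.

1131

Consecutive heptagonal numbers differ by 5n − 4: here 5·227 − 4 = 1131.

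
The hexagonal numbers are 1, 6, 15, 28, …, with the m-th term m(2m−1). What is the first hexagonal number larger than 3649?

3655

Solve n(2n−1) > 3649 for integer n.
The largest n with value ≤ 3649 is 42 (since 3486 ≤ 3649 < 3655), so the first above is n = 43, value 3655.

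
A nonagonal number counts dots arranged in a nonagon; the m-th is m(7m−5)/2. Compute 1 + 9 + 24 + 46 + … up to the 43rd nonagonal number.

93654

Σ i(7i−5)/2 = (7Σi² − 5Σi) / 2 over i = 1..43.
Σi = 946 and Σi² = 27434.
(7·27434 − 5·946) / 2 = 187308/2 = 93654.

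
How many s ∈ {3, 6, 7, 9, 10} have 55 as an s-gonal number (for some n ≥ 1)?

s = 3: P(3, 10) = 55. ✓
s = 6: P(6, 5) = 45 and P(6, 6) = 66; 55 is not s-gonal.
s = 7: P(7, 5) = 55. ✓
s = 9: P(9, 4) = 46 and P(9, 5) = 75; 55 is not s-gonal.
s = 10: P(10, 4) = 52 and P(10, 5) = 85; 55 is not s-gonal.
Hits: s ∈ {3, 7} → 2.

2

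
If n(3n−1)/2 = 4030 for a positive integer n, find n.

52

Set n(3n−1)/2 = 4030, giving 3n² − n − 8060 = 0.
So n = (1 + 311) / 6 = 312/6 = 52.
Check: 52·(3·52 − 1)/2 = 4030. ✓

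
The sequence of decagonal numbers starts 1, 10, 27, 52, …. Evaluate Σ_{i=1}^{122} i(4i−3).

2428471

Σ i(4i−3) = 4Σi² − 3Σi over i = 1..122.
Σi = 7503 and Σi² = 612745.
4·612745 − 3·7503 = 2428471.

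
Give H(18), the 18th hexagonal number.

The 18th hexagonal number is n(2n−1) with n = 18.
18·(2·18 − 1) = 18·35 = 630.

630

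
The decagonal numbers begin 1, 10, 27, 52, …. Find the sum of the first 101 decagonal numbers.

1378751

Σ i(4i−3) = 4Σi² − 3Σi over i = 1..101.
Σi = 5151 and Σi² = 348551.
4·348551 − 3·5151 = 1378751.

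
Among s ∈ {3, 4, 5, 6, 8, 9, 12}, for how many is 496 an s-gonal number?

2

s = 3: P(3, 31) = 496. ✓
s = 4: P(4, 22) = 484 and P(4, 23) = 529; 496 is not s-gonal.
s = 5: P(5, 18) = 477 and P(5, 19) = 532; 496 is not s-gonal.
s = 6: P(6, 16) = 496. ✓
s = 8: P(8, 13) = 481 and P(8, 14) = 560; 496 is not s-gonal.
s = 9: P(9, 12) = 474 and P(9, 13) = 559; 496 is not s-gonal.
s = 12: P(12, 10) = 460 and P(12, 11) = 561; 496 is not s-gonal.
Hits: s ∈ {3, 6} → 2.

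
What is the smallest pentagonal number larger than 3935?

Solve n(3n−1)/2 > 3935 for integer n.
The largest n with value ≤ 3935 is 51 (since 3876 ≤ 3935 < 4030), so the first above is n = 52, value 4030.

4030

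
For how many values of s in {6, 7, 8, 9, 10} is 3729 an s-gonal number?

1

s = 6: P(6, 43) = 3655 and P(6, 44) = 3828; 3729 is not s-gonal.
s = 7: P(7, 38) = 3553 and P(7, 39) = 3744; 3729 is not s-gonal.
s = 8: P(8, 35) = 3605 and P(8, 36) = 3816; 3729 is not s-gonal.
s = 9: P(9, 33) = 3729. ✓
s = 10: P(10, 30) = 3510 and P(10, 31) = 3751; 3729 is not s-gonal.
Hits: s ∈ {9} → 1.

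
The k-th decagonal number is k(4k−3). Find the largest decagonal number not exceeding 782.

Solve n(4n−3) ≤ 782 for integer n.
n = 14 gives 742 ≤ 782, while n = 15 gives 855 > 782; so the answer is 742.

742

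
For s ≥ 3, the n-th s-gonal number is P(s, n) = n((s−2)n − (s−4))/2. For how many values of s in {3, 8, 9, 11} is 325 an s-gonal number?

2

s = 3: P(3, 25) = 325. ✓
s = 8: P(8, 10) = 280 and P(8, 11) = 341; 325 is not s-gonal.
s = 9: P(9, 10) = 325. ✓
s = 11: P(11, 8) = 260 and P(11, 9) = 333; 325 is not s-gonal.
Hits: s ∈ {3, 9} → 2.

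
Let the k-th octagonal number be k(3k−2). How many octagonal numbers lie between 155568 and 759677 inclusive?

The n-th octagonal number is n(3n−2).
Smallest index with value ≥ 155568: n = 229 (giving 156865).
Largest index with value ≤ 759677: n = 503 (giving 758021).
Indices 229 through 503: 275 terms.

275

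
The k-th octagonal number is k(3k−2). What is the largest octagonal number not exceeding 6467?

6256

Solve n(3n−2) ≤ 6467 for integer n.
n = 46 gives 6256 ≤ 6467, while n = 47 gives 6533 > 6467; so the answer is 6256.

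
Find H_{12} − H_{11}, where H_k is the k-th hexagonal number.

Consecutive hexagonal numbers differ by 4n − 3: here 4·12 − 3 = 45.

45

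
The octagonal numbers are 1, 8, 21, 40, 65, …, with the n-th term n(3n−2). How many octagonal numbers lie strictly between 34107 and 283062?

201

The n-th octagonal number is n(3n−2).
Smallest index with value > 34107: n = 107 (giving 34133).
Largest index with value < 283062: n = 307 (giving 282133).
Indices 107 through 307: 201 terms.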